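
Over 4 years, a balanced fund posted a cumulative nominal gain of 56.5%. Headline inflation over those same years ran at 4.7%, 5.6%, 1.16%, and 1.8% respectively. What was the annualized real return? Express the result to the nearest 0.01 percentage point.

Cumulative inflation factor: 1.047 × 1.056 × 1.0116 × 1.018 ≈ 1.13859.
Nominal growth factor: 1.56500. Real growth factor = 1.56500 / 1.13859 ≈ 1.37451.
Annualized: 1.37451^(1/4) − 1 ≈ 0.08277.

8.28%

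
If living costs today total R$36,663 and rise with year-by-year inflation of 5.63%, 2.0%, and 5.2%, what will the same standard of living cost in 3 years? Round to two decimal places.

Cumulative price-level factor: 1.0563 × 1.020 × 1.052 = 1.133452152.
The nominal amount required is R$36,663 scaled up by that factor.

R$41,555.76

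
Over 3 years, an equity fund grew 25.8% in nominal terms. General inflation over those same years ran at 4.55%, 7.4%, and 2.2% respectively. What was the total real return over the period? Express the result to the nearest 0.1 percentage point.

9.6%

Cumulative inflation factor: 1.0455 × 1.074 × 1.022 ≈ 1.14757.
Nominal growth factor: 1.25800. Real growth factor = 1.25800 / 1.14757 ≈ 1.09623.
Total real return ≈ 9.6229%.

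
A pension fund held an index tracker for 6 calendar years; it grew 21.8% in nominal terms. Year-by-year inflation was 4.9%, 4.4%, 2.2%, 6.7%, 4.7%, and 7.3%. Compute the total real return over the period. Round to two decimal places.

Cumulative inflation factor: 1.049 × 1.044 × 1.022 × 1.067 × 1.047 × 1.073 ≈ 1.34165.
Nominal growth factor: 1.21800. Real growth factor = 1.21800 / 1.34165 ≈ 0.90784.
Total real return ≈ -9.2159%.

-9.22%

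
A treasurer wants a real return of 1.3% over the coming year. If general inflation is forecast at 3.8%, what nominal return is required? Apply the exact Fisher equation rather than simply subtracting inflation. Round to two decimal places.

By the Fisher equation, 1 + r_nom = (1 + 1.3%)(1 + 3.8%) = 1.013 × 1.038 = 1.051494.
So r_nom = 5.1494%.

5.15%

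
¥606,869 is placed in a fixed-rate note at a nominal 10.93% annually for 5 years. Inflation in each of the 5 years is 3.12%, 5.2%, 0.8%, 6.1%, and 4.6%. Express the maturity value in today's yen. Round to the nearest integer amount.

Nominal value at maturity: ¥606,869 × (1 + 10.93%)^5 ≈ ¥1,019,389.
Price-level factor over 5 years: 1.0312 × 1.052 × 1.008 × 1.061 × 1.046 ≈ 1.2135739477.
The maturity value deflated by that factor is the answer in today's purchasing power.

¥839,989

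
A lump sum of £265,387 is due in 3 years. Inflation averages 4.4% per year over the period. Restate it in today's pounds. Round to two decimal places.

Price-level factor over 3 years: (1 + 4.4%)^3 = 1.137893184.
Purchasing power today: £265,387 divided by that factor.

£233,226.64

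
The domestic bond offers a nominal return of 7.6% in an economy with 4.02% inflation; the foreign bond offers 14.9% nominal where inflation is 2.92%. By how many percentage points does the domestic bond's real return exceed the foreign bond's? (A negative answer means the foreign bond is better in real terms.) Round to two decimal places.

The domestic bond real return: 1.076/1.0402 − 1 = 3.442%.
The foreign bond real return: 1.149/1.0292 − 1 = 11.640%.
Difference: 3.442 − 11.640 = -8.198 pp.

-8.20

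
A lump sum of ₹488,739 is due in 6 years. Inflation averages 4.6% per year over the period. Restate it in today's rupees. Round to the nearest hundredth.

Price-level factor over 6 years: (1 + 4.6%)^6 ≈ 1.3097551271.
Purchasing power today: ₹488,739 divided by that factor.

₹373,152.96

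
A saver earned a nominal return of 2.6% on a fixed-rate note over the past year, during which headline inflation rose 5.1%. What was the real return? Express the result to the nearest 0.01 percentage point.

-2.38%

Real return via the Fisher equation: (1 + 2.6%)/(1 + 5.1%) − 1 = 1.026/1.051 − 1 ≈ -0.02379.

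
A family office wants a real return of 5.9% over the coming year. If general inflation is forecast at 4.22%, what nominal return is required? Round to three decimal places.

10.369%

By the Fisher equation, 1 + r_nom = (1 + 5.9%)(1 + 4.22%) = 1.059 × 1.0422 = 1.1036898.
So r_nom = 10.36898%.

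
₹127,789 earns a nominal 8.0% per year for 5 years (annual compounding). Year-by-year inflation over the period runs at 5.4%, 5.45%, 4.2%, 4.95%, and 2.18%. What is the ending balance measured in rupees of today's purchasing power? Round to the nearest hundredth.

Nominal value at maturity: ₹127,789 × (1 + 8.0%)^5 ≈ ₹187,763.97.
Price-level factor over 5 years: 1.054 × 1.0545 × 1.042 × 1.0495 × 1.0218 ≈ 1.2419475503.
The maturity value deflated by that factor is the answer in today's purchasing power.

₹151,185.10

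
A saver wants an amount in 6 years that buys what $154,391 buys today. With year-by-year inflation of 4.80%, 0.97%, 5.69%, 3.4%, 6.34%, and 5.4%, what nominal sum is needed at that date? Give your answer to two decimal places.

$200,109.32

Cumulative price-level factor: 1.0480 × 1.0097 × 1.0569 × 1.034 × 1.0634 × 1.054 ≈ 1.2961203889.
The nominal amount required is $154,391 scaled up by that factor.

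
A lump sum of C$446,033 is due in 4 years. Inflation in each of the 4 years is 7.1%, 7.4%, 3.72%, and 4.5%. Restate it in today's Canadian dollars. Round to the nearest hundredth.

C$357,762.19

Price-level factor over 4 years: 1.071 × 1.074 × 1.0372 × 1.045 ≈ 1.2467304040.
Purchasing power today: C$446,033 divided by that factor.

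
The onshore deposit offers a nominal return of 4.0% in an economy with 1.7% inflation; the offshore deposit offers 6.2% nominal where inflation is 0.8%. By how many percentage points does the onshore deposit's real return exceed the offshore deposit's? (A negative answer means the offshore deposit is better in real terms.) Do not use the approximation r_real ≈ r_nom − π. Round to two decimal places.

The onshore deposit real return: 1.040/1.017 − 1 = 2.262%.
The offshore deposit real return: 1.062/1.008 − 1 = 5.357%.
Difference: 2.262 − 5.357 = -3.095 pp.

-3.10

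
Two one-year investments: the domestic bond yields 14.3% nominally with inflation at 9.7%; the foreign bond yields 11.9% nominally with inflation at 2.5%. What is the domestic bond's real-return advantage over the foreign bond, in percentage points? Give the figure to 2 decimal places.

The domestic bond real return: 1.143/1.097 − 1 = 4.193%.
The foreign bond real return: 1.119/1.025 − 1 = 9.171%.
Difference: 4.193 − 9.171 = -4.978 pp.

-4.98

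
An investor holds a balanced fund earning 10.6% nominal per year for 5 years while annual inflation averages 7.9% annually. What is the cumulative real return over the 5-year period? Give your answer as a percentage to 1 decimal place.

The annual real rate is (1+10.6%)/(1+7.9%) − 1 = 2.5023%.
Compounded over 5 years: (1 + 0.025023)^5 − 1 ≈ 0.13154.

13.2%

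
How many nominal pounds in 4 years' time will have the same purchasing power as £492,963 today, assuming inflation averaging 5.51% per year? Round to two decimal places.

Cumulative price-level factor: (1+5.51%)^4 ≈ 1.2392944140.
The nominal amount required is £492,963 scaled up by that factor.

£610,926.29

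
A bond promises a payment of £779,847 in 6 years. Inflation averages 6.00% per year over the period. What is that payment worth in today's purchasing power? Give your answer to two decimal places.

Price-level factor over 6 years: (1 + 6.00%)^6 ≈ 1.4185191123.
Purchasing power today: £779,847 divided by that factor.

£549,761.36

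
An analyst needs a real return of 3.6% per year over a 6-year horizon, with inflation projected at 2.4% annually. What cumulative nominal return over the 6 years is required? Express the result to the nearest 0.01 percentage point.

42.55%

Required annual nominal rate: (1+3.6%)(1+2.4%) − 1 = 6.0864%.
Cumulative over 6 years: (1 + 0.060864)^6 − 1 ≈ 0.42547.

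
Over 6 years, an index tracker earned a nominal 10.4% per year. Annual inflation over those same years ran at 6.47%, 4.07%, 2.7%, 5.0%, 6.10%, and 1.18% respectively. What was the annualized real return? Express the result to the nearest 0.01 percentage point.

Cumulative inflation factor: 1.0647 × 1.0407 × 1.027 × 1.050 × 1.0610 × 1.0118 ≈ 1.28269.
Nominal growth factor: 1.81057. Real growth factor = 1.81057 / 1.28269 ≈ 1.41154.
Annualized: 1.41154^(1/6) − 1 ≈ 0.05913.

5.91%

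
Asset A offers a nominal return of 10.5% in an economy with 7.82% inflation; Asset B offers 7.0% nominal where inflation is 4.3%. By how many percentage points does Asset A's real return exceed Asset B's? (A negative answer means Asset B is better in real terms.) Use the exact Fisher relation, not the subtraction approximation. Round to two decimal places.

Asset A real return: 1.105/1.0782 − 1 = 2.486%.
Asset B real return: 1.070/1.043 − 1 = 2.589%.
Difference: 2.486 − 2.589 = -0.103 pp.

-0.10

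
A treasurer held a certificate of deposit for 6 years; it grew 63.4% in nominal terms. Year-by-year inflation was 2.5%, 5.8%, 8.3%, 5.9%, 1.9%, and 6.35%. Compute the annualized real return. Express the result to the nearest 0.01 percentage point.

Cumulative inflation factor: 1.025 × 1.058 × 1.083 × 1.059 × 1.019 × 1.0635 ≈ 1.34786.
Nominal growth factor: 1.63400. Real growth factor = 1.63400 / 1.34786 ≈ 1.21229.
Annualized: 1.21229^(1/6) − 1 ≈ 0.03261.

3.26%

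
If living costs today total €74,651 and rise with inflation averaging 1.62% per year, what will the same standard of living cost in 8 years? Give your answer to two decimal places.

Cumulative price-level factor: (1+1.62%)^8 ≈ 1.1371912898.
The nominal amount required is €74,651 scaled up by that factor.

€84,892.47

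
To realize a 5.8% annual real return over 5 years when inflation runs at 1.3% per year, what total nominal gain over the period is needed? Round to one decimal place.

Required annual nominal rate: (1+5.8%)(1+1.3%) − 1 = 7.1754%.
Cumulative over 5 years: (1 + 0.071754)^5 − 1 ≈ 0.41409.

41.4%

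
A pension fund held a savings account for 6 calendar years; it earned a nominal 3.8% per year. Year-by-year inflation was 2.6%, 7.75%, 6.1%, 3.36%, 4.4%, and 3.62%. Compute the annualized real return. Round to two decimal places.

Cumulative inflation factor: 1.026 × 1.0775 × 1.061 × 1.0336 × 1.044 × 1.0362 ≈ 1.31153.
Nominal growth factor: 1.25079. Real growth factor = 1.25079 / 1.31153 ≈ 0.95369.
Annualized: 0.95369^(1/6) − 1 ≈ -0.00787.

-0.79%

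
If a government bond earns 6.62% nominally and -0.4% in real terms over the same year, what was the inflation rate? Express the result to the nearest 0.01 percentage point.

From (1+r_nom) = (1+r_real)(1+π), we get 1+π = (1 + 6.62%)/(1 − 0.4%) = 1.0662/0.996 ≈ 1.07048.
So π ≈ 7.0482%.

7.05%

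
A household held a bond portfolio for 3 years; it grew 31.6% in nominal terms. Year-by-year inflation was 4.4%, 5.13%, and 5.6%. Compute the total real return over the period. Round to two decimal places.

13.54%

Cumulative inflation factor: 1.044 × 1.0513 × 1.056 ≈ 1.15902.
Nominal growth factor: 1.31600. Real growth factor = 1.31600 / 1.15902 ≈ 1.13544.
Total real return ≈ 13.5442%.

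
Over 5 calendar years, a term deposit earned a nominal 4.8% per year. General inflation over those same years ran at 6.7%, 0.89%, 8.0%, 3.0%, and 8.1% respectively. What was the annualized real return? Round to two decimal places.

-0.47%

Cumulative inflation factor: 1.067 × 1.0089 × 1.080 × 1.030 × 1.081 ≈ 1.29449.
Nominal growth factor: 1.26417. Real growth factor = 1.26417 / 1.29449 ≈ 0.97658.
Annualized: 0.97658^(1/5) − 1 ≈ -0.00473.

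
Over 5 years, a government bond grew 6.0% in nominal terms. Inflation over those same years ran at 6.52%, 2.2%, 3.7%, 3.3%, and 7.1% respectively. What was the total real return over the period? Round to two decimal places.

-15.13%

Cumulative inflation factor: 1.0652 × 1.022 × 1.037 × 1.033 × 1.071 ≈ 1.24897.
Nominal growth factor: 1.06000. Real growth factor = 1.06000 / 1.24897 ≈ 0.84870.
Total real return ≈ -15.1298%.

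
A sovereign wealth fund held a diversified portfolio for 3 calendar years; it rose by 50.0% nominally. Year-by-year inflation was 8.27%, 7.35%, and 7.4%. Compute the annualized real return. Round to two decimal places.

6.31%

Cumulative inflation factor: 1.0827 × 1.0735 × 1.074 ≈ 1.24829.
Nominal growth factor: 1.50000. Real growth factor = 1.50000 / 1.24829 ≈ 1.20165.
Annualized: 1.20165^(1/3) − 1 ≈ 0.06314.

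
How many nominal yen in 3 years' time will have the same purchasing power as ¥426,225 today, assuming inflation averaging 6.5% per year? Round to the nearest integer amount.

Cumulative price-level factor: (1+6.5%)^3 = 1.207949625.
The nominal amount required is ¥426,225 scaled up by that factor.

¥514,858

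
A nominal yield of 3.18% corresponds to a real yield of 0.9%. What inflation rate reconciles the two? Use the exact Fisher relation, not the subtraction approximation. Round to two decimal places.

From (1+r_nom) = (1+r_real)(1+π), we get 1+π = (1 + 3.18%)/(1 + 0.9%) = 1.0318/1.009 ≈ 1.02260.
So π ≈ 2.2597%.

2.26%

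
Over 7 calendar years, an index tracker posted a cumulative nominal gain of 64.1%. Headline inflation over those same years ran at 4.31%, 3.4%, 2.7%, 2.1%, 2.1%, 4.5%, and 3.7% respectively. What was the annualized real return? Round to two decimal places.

3.95%

Cumulative inflation factor: 1.0431 × 1.034 × 1.027 × 1.021 × 1.021 × 1.045 × 1.037 ≈ 1.25131.
Nominal growth factor: 1.64100. Real growth factor = 1.64100 / 1.25131 ≈ 1.31143.
Annualized: 1.31143^(1/7) − 1 ≈ 0.03949.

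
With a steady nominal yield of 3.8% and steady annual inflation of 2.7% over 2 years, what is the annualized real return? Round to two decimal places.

1.07%

With constant rates the annual real return is the same each year: (1+3.8%)/(1+2.7%) − 1 = 0.01071.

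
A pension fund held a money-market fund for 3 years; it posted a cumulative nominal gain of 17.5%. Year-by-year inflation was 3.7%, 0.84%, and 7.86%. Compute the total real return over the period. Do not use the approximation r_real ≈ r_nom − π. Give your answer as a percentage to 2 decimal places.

4.18%

Cumulative inflation factor: 1.037 × 1.0084 × 1.0786 ≈ 1.12790.
Nominal growth factor: 1.17500. Real growth factor = 1.17500 / 1.12790 ≈ 1.04176.
Total real return ≈ 4.1756%.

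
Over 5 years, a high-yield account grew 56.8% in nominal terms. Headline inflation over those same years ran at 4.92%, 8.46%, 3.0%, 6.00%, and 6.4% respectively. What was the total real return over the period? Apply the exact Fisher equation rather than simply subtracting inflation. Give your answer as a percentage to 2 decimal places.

Cumulative inflation factor: 1.0492 × 1.0846 × 1.030 × 1.0600 × 1.064 ≈ 1.32194.
Nominal growth factor: 1.56800. Real growth factor = 1.56800 / 1.32194 ≈ 1.18613.
Total real return ≈ 18.6133%.

18.61%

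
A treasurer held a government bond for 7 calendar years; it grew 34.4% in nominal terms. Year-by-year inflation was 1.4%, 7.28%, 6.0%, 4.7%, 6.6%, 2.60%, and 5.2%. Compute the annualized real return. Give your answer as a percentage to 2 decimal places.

-0.47%

Cumulative inflation factor: 1.014 × 1.0728 × 1.060 × 1.047 × 1.066 × 1.0260 × 1.052 ≈ 1.38909.
Nominal growth factor: 1.34400. Real growth factor = 1.34400 / 1.38909 ≈ 0.96754.
Annualized: 0.96754^(1/7) − 1 ≈ -0.00470.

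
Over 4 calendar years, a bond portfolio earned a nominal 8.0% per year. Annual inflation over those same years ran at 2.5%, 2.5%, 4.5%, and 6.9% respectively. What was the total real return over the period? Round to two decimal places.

15.92%

Cumulative inflation factor: 1.025 × 1.025 × 1.045 × 1.069 ≈ 1.17366.
Nominal growth factor: 1.36049. Real growth factor = 1.36049 / 1.17366 ≈ 1.15919.
Total real return ≈ 15.9186%.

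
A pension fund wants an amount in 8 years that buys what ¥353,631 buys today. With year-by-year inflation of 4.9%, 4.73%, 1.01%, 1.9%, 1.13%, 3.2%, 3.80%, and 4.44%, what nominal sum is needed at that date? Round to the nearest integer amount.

¥452,438

Cumulative price-level factor: 1.049 × 1.0473 × 1.0101 × 1.019 × 1.0113 × 1.032 × 1.0380 × 1.0444 ≈ 1.2794080178.
The nominal amount required is ¥353,631 scaled up by that factor.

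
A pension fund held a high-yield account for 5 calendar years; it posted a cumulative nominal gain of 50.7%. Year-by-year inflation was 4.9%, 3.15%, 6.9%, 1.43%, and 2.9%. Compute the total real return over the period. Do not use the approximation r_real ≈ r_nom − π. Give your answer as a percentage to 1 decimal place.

24.8%

Cumulative inflation factor: 1.049 × 1.0315 × 1.069 × 1.0143 × 1.029 ≈ 1.20727.
Nominal growth factor: 1.50700. Real growth factor = 1.50700 / 1.20727 ≈ 1.24827.
Total real return ≈ 24.8271%.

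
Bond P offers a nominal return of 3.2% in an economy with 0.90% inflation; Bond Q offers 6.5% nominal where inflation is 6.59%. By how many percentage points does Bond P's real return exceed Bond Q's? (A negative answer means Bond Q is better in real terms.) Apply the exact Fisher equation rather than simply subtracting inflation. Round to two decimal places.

2.36

Bond P real return: 1.032/1.0090 − 1 = 2.279%.
Bond Q real return: 1.065/1.0659 − 1 = -0.084%.
Difference: 2.279 − (-0.084) = 2.363 pp.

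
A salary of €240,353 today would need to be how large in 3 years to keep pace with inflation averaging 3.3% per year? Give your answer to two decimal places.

€264,941.82

Cumulative price-level factor: (1+3.3%)^3 = 1.102302937.
The nominal amount required is €240,353 scaled up by that factor.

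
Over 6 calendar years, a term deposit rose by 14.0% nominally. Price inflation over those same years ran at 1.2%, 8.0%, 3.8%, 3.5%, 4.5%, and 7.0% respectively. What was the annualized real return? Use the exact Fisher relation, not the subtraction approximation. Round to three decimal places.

Cumulative inflation factor: 1.012 × 1.080 × 1.038 × 1.035 × 1.045 × 1.070 ≈ 1.31293.
Nominal growth factor: 1.14000. Real growth factor = 1.14000 / 1.31293 ≈ 0.86829.
Annualized: 0.86829^(1/6) − 1 ≈ -0.02326.

-2.326%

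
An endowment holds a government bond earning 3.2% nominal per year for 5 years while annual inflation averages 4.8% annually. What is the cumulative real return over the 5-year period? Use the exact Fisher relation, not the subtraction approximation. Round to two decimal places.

The annual real rate is (1+3.2%)/(1+4.8%) − 1 = -1.5267%.
Compounded over 5 years: (1 + -0.015267)^5 − 1 ≈ -0.07404.

-7.40%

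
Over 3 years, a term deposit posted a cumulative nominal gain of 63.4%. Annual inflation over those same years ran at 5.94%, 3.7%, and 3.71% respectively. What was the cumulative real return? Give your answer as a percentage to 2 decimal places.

Cumulative inflation factor: 1.0594 × 1.037 × 1.0371 ≈ 1.13936.
Nominal growth factor: 1.63400. Real growth factor = 1.63400 / 1.13936 ≈ 1.43414.
Total real return ≈ 43.4144%.

43.41%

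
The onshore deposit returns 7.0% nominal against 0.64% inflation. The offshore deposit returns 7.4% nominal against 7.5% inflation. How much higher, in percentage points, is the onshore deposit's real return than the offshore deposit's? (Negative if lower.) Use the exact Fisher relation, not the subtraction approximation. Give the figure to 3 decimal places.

6.413

The onshore deposit real return: 1.070/1.0064 − 1 = 6.3196%.
The offshore deposit real return: 1.074/1.075 − 1 = -0.0930%.
Difference: 6.3196 − (-0.0930) = 6.4126 pp.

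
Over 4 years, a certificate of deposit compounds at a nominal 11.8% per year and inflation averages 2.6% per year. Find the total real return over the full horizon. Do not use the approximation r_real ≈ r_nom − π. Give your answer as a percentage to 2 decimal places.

The annual real rate is (1+11.8%)/(1+2.6%) − 1 = 8.9669%.
Compounded over 4 years: (1 + 0.089669)^4 − 1 ≈ 0.40987.

40.99%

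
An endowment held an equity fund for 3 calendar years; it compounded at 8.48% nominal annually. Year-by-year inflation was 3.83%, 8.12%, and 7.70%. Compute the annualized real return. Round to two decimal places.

1.83%

Cumulative inflation factor: 1.0383 × 1.0812 × 1.0770 ≈ 1.20905.
Nominal growth factor: 1.27658. Real growth factor = 1.27658 / 1.20905 ≈ 1.05586.
Annualized: 1.05586^(1/3) − 1 ≈ 0.01828.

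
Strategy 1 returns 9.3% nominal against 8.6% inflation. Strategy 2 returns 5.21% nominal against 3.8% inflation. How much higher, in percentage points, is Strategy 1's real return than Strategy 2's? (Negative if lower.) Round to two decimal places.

-0.71

Strategy 1 real return: 1.093/1.086 − 1 = 0.645%.
Strategy 2 real return: 1.0521/1.038 − 1 = 1.358%.
Difference: 0.645 − 1.358 = -0.713 pp.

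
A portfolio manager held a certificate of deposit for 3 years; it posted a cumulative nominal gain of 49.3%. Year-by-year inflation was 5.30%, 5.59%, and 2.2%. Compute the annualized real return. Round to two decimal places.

Cumulative inflation factor: 1.0530 × 1.0559 × 1.022 ≈ 1.13632.
Nominal growth factor: 1.49300. Real growth factor = 1.49300 / 1.13632 ≈ 1.31389.
Annualized: 1.31389^(1/3) − 1 ≈ 0.09527.

9.53%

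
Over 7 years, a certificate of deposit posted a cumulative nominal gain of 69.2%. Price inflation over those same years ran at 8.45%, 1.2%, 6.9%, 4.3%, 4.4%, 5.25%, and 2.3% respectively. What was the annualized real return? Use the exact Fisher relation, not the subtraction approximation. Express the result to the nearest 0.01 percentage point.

Cumulative inflation factor: 1.0845 × 1.012 × 1.069 × 1.043 × 1.044 × 1.0525 × 1.023 ≈ 1.37553.
Nominal growth factor: 1.69200. Real growth factor = 1.69200 / 1.37553 ≈ 1.23007.
Annualized: 1.23007^(1/7) − 1 ≈ 0.03002.

3.00%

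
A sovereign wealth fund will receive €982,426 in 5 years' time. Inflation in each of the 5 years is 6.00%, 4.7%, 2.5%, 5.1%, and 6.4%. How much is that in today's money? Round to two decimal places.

Price-level factor over 5 years: 1.0600 × 1.047 × 1.025 × 1.051 × 1.064 ≈ 1.2720985463.
Purchasing power today: €982,426 divided by that factor.

€772,287.65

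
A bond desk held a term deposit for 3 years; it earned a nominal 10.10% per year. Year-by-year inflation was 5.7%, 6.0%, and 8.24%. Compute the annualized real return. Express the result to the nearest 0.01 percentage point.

3.24%

Cumulative inflation factor: 1.057 × 1.060 × 1.0824 ≈ 1.21274.
Nominal growth factor: 1.33463. Real growth factor = 1.33463 / 1.21274 ≈ 1.10051.
Annualized: 1.10051^(1/3) − 1 ≈ 0.03244.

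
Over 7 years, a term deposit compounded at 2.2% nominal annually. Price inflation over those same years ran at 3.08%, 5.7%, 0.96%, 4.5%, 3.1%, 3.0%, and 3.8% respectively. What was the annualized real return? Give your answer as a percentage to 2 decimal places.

Cumulative inflation factor: 1.0308 × 1.057 × 1.0096 × 1.045 × 1.031 × 1.030 × 1.038 ≈ 1.26709.
Nominal growth factor: 1.16454. Real growth factor = 1.16454 / 1.26709 ≈ 0.91907.
Annualized: 0.91907^(1/7) − 1 ≈ -0.01198.

-1.20%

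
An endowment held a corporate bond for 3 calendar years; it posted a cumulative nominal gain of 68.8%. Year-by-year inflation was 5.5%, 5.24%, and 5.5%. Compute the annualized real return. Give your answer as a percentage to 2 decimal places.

12.95%

Cumulative inflation factor: 1.055 × 1.0524 × 1.055 ≈ 1.17135.
Nominal growth factor: 1.68800. Real growth factor = 1.68800 / 1.17135 ≈ 1.44108.
Annualized: 1.44108^(1/3) − 1 ≈ 0.12952.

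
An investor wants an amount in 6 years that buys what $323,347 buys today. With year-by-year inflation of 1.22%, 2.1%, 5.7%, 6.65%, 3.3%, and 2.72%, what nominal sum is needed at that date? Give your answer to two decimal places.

Cumulative price-level factor: 1.0122 × 1.021 × 1.057 × 1.0665 × 1.033 × 1.0272 ≈ 1.2361843877.
The nominal amount required is $323,347 scaled up by that factor.

$399,716.51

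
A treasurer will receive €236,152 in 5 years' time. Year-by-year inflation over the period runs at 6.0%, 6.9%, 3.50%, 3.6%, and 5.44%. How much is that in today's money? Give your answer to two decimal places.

Price-level factor over 5 years: 1.060 × 1.069 × 1.0350 × 1.036 × 1.0544 ≈ 1.2811178223.
Purchasing power today: €236,152 divided by that factor.

€184,332.77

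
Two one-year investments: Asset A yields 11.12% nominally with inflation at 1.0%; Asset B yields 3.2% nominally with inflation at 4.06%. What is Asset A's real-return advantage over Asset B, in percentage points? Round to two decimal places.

10.85

Asset A real return: 1.1112/1.010 − 1 = 10.020%.
Asset B real return: 1.032/1.0406 − 1 = -0.826%.
Difference: 10.020 − (-0.826) = 10.846 pp.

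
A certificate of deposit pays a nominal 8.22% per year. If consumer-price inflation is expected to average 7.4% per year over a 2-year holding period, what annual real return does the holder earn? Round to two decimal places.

0.76%

With constant rates the annual real return is the same each year: (1+8.22%)/(1+7.4%) − 1 = 0.00764.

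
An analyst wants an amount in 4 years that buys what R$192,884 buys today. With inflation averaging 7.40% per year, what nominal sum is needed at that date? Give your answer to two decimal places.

Cumulative price-level factor: (1+7.40%)^4 ≈ 1.3305068826.
The nominal amount required is R$192,884 scaled up by that factor.

R$256,633.49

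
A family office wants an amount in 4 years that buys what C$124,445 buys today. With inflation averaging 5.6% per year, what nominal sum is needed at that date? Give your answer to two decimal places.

C$154,750.88

Cumulative price-level factor: (1+5.6%)^4 ≈ 1.2435282985.
The nominal amount required is C$124,445 scaled up by that factor.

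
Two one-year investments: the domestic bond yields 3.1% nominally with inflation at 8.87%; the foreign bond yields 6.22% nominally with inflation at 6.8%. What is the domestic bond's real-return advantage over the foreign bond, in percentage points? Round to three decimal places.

The domestic bond real return: 1.031/1.0887 − 1 = -5.2999%.
The foreign bond real return: 1.0622/1.068 − 1 = -0.5431%.
Difference: -5.2999 − (-0.5431) = -4.7568 pp.

-4.757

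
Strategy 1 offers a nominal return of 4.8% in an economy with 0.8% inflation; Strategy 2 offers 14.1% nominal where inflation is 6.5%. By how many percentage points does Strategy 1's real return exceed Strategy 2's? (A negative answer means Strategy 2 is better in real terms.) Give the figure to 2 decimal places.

Strategy 1 real return: 1.048/1.008 − 1 = 3.968%.
Strategy 2 real return: 1.141/1.065 − 1 = 7.136%.
Difference: 3.968 − 7.136 = -3.168 pp.

-3.17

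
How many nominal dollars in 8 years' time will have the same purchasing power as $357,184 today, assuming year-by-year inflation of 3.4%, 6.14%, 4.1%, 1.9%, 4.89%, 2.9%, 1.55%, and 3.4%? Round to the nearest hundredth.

$471,266.38

Cumulative price-level factor: 1.034 × 1.0614 × 1.041 × 1.019 × 1.0489 × 1.029 × 1.0155 × 1.034 ≈ 1.3193938708.
The nominal amount required is $357,184 scaled up by that factor.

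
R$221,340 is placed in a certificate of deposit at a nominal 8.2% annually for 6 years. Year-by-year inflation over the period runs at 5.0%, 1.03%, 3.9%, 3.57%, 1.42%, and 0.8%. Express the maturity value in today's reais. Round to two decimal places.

Nominal value at maturity: R$221,340 × (1 + 8.2%)^6 ≈ R$355,159.53.
Price-level factor over 6 years: 1.050 × 1.0103 × 1.039 × 1.0357 × 1.0142 × 1.008 ≈ 1.1670066053.
Dividing the nominal maturity value by the price-level factor gives the value in today's money.

R$304,333.78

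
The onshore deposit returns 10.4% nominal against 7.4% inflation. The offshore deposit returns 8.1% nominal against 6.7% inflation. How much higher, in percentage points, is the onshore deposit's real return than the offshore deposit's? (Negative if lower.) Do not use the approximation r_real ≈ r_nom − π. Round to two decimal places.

1.48

The onshore deposit real return: 1.104/1.074 − 1 = 2.793%.
The offshore deposit real return: 1.081/1.067 − 1 = 1.312%.
Difference: 2.793 − 1.312 = 1.481 pp.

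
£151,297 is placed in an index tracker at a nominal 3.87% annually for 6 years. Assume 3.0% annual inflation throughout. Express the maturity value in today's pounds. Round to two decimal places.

£159,128.42

Nominal value at maturity: £151,297 × (1 + 3.87%)^6 ≈ £190,007.66.
Price-level factor over 6 years: (1 + 3.0%)^6 ≈ 1.1940522965.
The maturity value deflated by that factor is the answer in today's purchasing power.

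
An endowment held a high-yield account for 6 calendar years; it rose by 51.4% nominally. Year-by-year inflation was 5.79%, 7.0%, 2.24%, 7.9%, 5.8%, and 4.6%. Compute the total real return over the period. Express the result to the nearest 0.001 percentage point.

Cumulative inflation factor: 1.0579 × 1.070 × 1.0224 × 1.079 × 1.058 × 1.046 ≈ 1.38194.
Nominal growth factor: 1.51400. Real growth factor = 1.51400 / 1.38194 ≈ 1.09556.
Total real return ≈ 9.5564%.

9.556%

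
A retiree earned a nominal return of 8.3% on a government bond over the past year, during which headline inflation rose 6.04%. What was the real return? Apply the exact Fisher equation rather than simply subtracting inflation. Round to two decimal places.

2.13%

Real return via the Fisher equation: (1 + 8.3%)/(1 + 6.04%) − 1 = 1.083/1.0604 − 1 ≈ 0.02131.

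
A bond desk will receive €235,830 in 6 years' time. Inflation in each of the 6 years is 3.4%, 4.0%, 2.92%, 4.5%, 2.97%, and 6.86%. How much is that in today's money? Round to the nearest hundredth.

€185,311.86

Price-level factor over 6 years: 1.034 × 1.040 × 1.0292 × 1.045 × 1.0297 × 1.0686 ≈ 1.2726114566.
Purchasing power today: €235,830 divided by that factor.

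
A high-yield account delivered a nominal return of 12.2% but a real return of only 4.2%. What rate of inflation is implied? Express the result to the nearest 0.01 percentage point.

7.68%

From (1+r_nom) = (1+r_real)(1+π), we get 1+π = (1 + 12.2%)/(1 + 4.2%) = 1.122/1.042 ≈ 1.07678.
So π ≈ 7.6775%.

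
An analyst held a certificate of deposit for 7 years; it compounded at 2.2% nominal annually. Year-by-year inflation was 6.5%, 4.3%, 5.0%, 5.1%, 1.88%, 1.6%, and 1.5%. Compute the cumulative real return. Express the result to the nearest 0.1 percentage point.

-9.6%

Cumulative inflation factor: 1.065 × 1.043 × 1.050 × 1.051 × 1.0188 × 1.016 × 1.015 ≈ 1.28788.
Nominal growth factor: 1.16454. Real growth factor = 1.16454 / 1.28788 ≈ 0.90424.
Total real return ≈ -9.5764%.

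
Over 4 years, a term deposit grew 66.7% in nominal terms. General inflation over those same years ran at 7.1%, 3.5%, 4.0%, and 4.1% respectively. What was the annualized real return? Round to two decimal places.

8.56%

Cumulative inflation factor: 1.071 × 1.035 × 1.040 × 1.041 ≈ 1.20009.
Nominal growth factor: 1.66700. Real growth factor = 1.66700 / 1.20009 ≈ 1.38906.
Annualized: 1.38906^(1/4) − 1 ≈ 0.08563.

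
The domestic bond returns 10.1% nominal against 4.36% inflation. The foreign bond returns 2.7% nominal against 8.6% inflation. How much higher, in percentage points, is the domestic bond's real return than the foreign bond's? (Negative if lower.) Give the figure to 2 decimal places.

The domestic bond real return: 1.101/1.0436 − 1 = 5.500%.
The foreign bond real return: 1.027/1.086 − 1 = -5.433%.
Difference: 5.500 − (-5.433) = 10.933 pp.

10.93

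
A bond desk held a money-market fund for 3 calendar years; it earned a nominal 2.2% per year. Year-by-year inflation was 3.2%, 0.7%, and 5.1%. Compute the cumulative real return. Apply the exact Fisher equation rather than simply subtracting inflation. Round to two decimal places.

Cumulative inflation factor: 1.032 × 1.007 × 1.051 ≈ 1.09222.
Nominal growth factor: 1.06746. Real growth factor = 1.06746 / 1.09222 ≈ 0.97733.
Total real return ≈ -2.2671%.

-2.27%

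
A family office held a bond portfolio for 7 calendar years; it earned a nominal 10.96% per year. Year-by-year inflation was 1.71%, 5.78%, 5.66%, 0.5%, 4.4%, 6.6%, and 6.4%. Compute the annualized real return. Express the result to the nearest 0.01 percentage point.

Cumulative inflation factor: 1.0171 × 1.0578 × 1.0566 × 1.005 × 1.044 × 1.066 × 1.064 ≈ 1.35283.
Nominal growth factor: 2.07093. Real growth factor = 2.07093 / 1.35283 ≈ 1.53081.
Annualized: 1.53081^(1/7) − 1 ≈ 0.06272.

6.27%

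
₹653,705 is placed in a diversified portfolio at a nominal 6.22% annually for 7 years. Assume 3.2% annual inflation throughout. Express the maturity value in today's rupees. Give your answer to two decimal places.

₹799,959.51

Nominal value at maturity: ₹653,705 × (1 + 6.22%)^7 ≈ ₹997,300.15.
Price-level factor over 7 years: (1 + 3.2%)^7 ≈ 1.2466882924.
Dividing the nominal maturity value by the price-level factor gives the value in today's money.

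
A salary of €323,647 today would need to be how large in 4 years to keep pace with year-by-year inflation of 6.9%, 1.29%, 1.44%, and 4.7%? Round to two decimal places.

Cumulative price-level factor: 1.069 × 1.0129 × 1.0144 × 1.047 ≈ 1.1500062445.
Multiplying €323,647 by the price-level factor gives the future nominal sum.

€372,196.07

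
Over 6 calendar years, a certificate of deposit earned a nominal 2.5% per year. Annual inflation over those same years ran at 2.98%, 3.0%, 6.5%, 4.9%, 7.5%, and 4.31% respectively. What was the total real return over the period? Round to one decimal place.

-12.7%

Cumulative inflation factor: 1.0298 × 1.030 × 1.065 × 1.049 × 1.075 × 1.0431 ≈ 1.32877.
Nominal growth factor: 1.15969. Real growth factor = 1.15969 / 1.32877 ≈ 0.87276.
Total real return ≈ -12.7243%.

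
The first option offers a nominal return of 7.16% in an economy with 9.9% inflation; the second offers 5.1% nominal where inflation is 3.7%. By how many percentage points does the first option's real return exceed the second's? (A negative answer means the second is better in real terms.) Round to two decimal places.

-3.84

The first option real return: 1.0716/1.099 − 1 = -2.493%.
The second real return: 1.051/1.037 − 1 = 1.350%.
Difference: -2.493 − 1.350 = -3.843 pp.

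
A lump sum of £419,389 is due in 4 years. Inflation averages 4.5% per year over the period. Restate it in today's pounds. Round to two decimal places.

£351,683.40

Price-level factor over 4 years: (1 + 4.5%)^4 ≈ 1.1925186006.
Purchasing power today: £419,389 divided by that factor.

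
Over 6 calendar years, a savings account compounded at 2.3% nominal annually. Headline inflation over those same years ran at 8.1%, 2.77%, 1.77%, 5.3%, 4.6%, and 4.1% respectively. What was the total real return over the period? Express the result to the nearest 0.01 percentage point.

-11.58%

Cumulative inflation factor: 1.081 × 1.0277 × 1.0177 × 1.053 × 1.046 × 1.041 ≈ 1.29635.
Nominal growth factor: 1.14618. Real growth factor = 1.14618 / 1.29635 ≈ 0.88416.
Total real return ≈ -11.5839%.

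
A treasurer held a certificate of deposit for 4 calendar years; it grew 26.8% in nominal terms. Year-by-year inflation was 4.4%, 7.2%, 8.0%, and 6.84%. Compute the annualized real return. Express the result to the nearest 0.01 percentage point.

Cumulative inflation factor: 1.044 × 1.072 × 1.080 × 1.0684 ≈ 1.29138.
Nominal growth factor: 1.26800. Real growth factor = 1.26800 / 1.29138 ≈ 0.98190.
Annualized: 0.98190^(1/4) − 1 ≈ -0.00456.

-0.46%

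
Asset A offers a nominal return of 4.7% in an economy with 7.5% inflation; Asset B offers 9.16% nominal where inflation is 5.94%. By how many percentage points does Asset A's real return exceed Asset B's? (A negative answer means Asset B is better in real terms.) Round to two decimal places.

-5.64

Asset A real return: 1.047/1.075 − 1 = -2.605%.
Asset B real return: 1.0916/1.0594 − 1 = 3.039%.
Difference: -2.605 − 3.039 = -5.644 pp.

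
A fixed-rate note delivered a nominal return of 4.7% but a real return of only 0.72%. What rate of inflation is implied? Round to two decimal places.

From (1+r_nom) = (1+r_real)(1+π), we get 1+π = (1 + 4.7%)/(1 + 0.72%) = 1.047/1.0072 ≈ 1.03952.
So π ≈ 3.9515%.

3.95%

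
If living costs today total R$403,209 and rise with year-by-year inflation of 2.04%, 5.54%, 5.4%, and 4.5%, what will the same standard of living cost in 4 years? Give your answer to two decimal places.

Cumulative price-level factor: 1.0204 × 1.0554 × 1.054 × 1.045 ≈ 1.1861631861.
The nominal amount required is R$403,209 scaled up by that factor.

R$478,271.67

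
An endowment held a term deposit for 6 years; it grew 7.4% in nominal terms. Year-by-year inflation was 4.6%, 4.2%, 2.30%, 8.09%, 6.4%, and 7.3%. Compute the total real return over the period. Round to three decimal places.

-21.945%

Cumulative inflation factor: 1.046 × 1.042 × 1.0230 × 1.0809 × 1.064 × 1.073 ≈ 1.37595.
Nominal growth factor: 1.07400. Real growth factor = 1.07400 / 1.37595 ≈ 0.78055.
Total real return ≈ -21.9447%.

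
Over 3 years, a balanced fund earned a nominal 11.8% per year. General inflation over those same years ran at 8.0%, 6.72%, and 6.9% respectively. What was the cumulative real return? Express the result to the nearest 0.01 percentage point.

Cumulative inflation factor: 1.080 × 1.0672 × 1.069 ≈ 1.23210.
Nominal growth factor: 1.39742. Real growth factor = 1.39742 / 1.23210 ≈ 1.13417.
Total real return ≈ 13.4170%.

13.42%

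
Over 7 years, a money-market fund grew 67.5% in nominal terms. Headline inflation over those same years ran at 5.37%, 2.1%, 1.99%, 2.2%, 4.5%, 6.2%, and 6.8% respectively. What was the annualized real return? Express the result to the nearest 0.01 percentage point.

3.36%

Cumulative inflation factor: 1.0537 × 1.021 × 1.0199 × 1.022 × 1.045 × 1.062 × 1.068 ≈ 1.32912.
Nominal growth factor: 1.67500. Real growth factor = 1.67500 / 1.32912 ≈ 1.26024.
Annualized: 1.26024^(1/7) − 1 ≈ 0.03359.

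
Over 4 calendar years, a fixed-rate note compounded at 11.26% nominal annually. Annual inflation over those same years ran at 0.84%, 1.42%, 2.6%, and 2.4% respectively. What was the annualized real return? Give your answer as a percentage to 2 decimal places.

Cumulative inflation factor: 1.0084 × 1.0142 × 1.026 × 1.024 ≈ 1.07449.
Nominal growth factor: 1.53234. Real growth factor = 1.53234 / 1.07449 ≈ 1.42611.
Annualized: 1.42611^(1/4) − 1 ≈ 0.09279.

9.28%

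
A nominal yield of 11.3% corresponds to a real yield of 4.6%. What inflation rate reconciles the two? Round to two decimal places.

6.41%

From (1+r_nom) = (1+r_real)(1+π), we get 1+π = (1 + 11.3%)/(1 + 4.6%) = 1.113/1.046 ≈ 1.06405.
So π ≈ 6.4054%.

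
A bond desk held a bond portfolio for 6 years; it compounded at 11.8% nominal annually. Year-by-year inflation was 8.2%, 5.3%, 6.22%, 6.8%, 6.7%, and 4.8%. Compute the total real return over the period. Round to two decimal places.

35.11%

Cumulative inflation factor: 1.082 × 1.053 × 1.0622 × 1.068 × 1.067 × 1.048 ≈ 1.44530.
Nominal growth factor: 1.95277. Real growth factor = 1.95277 / 1.44530 ≈ 1.35111.
Total real return ≈ 35.1114%.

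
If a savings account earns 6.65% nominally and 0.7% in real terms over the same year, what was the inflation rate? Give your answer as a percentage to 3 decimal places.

From (1+r_nom) = (1+r_real)(1+π), we get 1+π = (1 + 6.65%)/(1 + 0.7%) = 1.0665/1.007 ≈ 1.05909.
So π ≈ 5.9086%.

5.909%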